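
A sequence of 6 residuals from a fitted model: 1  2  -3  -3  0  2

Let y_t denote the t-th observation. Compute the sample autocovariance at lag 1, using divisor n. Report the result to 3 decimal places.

Mean ȳ = (1 + 2 − 3 − 3 + 0 + 2)/6 = -0.1667
Deviations: 1.1667, 2.1667, -2.8333, -2.8333, 0.1667, 2.1667
Σ_{t=1}^{5}(y_t−ȳ)(y_{t+1}−ȳ) = 4.3056
γ_1 = 4.3056 / 6 = 0.718

0.718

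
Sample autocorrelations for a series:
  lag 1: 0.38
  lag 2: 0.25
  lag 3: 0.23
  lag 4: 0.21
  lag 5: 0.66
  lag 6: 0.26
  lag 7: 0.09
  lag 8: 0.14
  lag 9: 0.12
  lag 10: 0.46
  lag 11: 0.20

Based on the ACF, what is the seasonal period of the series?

The largest autocorrelation is r_5 = 0.66, with a weaker echo at lag 10 (0.46); the remaining lags stay at or below 0.38. The elevated value at lag 1 (0.38), dropping to 0.25 at lag 2, reflects decaying short-term dependence rather than seasonality.
The dominant spike at lag 5 indicates a seasonal period of 5.

5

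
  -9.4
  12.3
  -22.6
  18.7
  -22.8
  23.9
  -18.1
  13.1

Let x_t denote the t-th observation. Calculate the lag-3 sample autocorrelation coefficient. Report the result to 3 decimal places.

-0.609

Mean x̄ = (-9.4 + 12.3 − 22.6 + 18.7 − 22.8 + 23.9 − 18.1 + 13.1)/8 = -0.6125
Deviations from mean: -8.7875, 12.9125, -21.9875, 19.3125, -22.1875, 24.5125, -17.4875, 13.7125
Σ(x_t−x̄)(x_{t+3}−x̄) = (-169.7086) + (-286.4961) + (-538.9686) + (-337.7273) + (-304.2461) = -1637.1467
Denominator Σ(x_t−x̄)² = 2687.3688
r_3 = -1637.1467 / 2687.3688 = -0.609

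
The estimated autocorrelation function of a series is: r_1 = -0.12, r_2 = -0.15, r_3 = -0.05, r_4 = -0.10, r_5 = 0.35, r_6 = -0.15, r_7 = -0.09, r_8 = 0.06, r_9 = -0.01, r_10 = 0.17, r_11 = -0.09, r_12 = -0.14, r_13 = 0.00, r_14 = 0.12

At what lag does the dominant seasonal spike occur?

5

The largest autocorrelation is r_5 = 0.35, with a weaker echo at lag 10 (0.17); the remaining lags stay at or below 0.12.
The dominant spike at lag 5 indicates a seasonal period of 5.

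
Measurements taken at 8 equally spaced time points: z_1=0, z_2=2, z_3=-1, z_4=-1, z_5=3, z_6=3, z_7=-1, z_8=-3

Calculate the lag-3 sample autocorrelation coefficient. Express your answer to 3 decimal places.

Mean z̄ = (0 + 2 − 1 − 1 + 3 + 3 − 1 − 3)/8 = 0.2500
Deviations from mean: -0.2500, 1.7500, -1.2500, -1.2500, 2.7500, 2.7500, -1.2500, -3.2500
Numerator Σ_{t=1}^{5}(z_t−z̄)(z_{t+3}−z̄) = -5.6875
Denominator Σ(z_t−z̄)² = 33.5000
r_3 = -5.6875 / 33.5000 = -0.170

-0.170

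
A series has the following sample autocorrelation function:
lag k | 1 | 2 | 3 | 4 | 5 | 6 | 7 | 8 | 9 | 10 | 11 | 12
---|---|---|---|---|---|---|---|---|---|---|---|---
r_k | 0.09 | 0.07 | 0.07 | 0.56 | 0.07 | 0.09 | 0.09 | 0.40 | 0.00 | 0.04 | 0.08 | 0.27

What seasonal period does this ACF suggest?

4

The largest autocorrelation is r_4 = 0.56, with weaker echoes at lags 8 (0.40) and 12 (0.27); the remaining lags stay at or below 0.09.
The dominant spike at lag 4 indicates a seasonal period of 4.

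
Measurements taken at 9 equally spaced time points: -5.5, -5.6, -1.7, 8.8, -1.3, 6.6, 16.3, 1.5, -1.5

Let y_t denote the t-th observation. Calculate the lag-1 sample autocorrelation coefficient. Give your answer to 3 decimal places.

Mean ȳ = (-5.5 − 5.6 − 1.7 + 8.8 − 1.3 + 6.6 + 16.3 + 1.5 − 1.5)/9 = 1.9556
Numerator Σ_{t=1}^{8}(y_t−ȳ)(y_{t+1}−ȳ) = 83.1891
Denominator Σ(y_t−ȳ)² = 422.9622
r_1 = 83.1891 / 422.9622 = 0.197

0.197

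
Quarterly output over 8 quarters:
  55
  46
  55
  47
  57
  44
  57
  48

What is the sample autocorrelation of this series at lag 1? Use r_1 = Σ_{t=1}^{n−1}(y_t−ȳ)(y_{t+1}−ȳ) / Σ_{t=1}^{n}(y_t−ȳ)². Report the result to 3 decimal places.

-0.897

Mean ȳ = (55 + 46 + 55 + 47 + 57 + 44 + 57 + 48)/8 = 51.1250
Deviations from mean: 3.8750, -5.1250, 3.8750, -4.1250, 5.8750, -7.1250, 5.8750, -3.1250
Σ(y_t−ȳ)(y_{t+1}−ȳ) = (-19.8594) + (-19.8594) + (-15.9844) + (-24.2344) + (-41.8594) + (-41.8594) + (-18.3594) = -182.0156
Denominator Σ(y_t−ȳ)² = 202.8750
r_1 = -182.0156 / 202.8750 = -0.897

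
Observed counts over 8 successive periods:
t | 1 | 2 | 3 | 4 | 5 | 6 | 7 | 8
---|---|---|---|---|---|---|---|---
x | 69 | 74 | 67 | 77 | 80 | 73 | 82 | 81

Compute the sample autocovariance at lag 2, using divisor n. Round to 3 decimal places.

Mean x̄ = (69 + 74 + 67 + 77 + 80 + 73 + 82 + 81)/8 = 75.3750
Deviations: -6.3750, -1.3750, -8.3750, 1.6250, 4.6250, -2.3750, 6.6250, 5.6250
Σ_{t=1}^{6}(x_t−x̄)(x_{t+2}−x̄) = 25.8438
γ_2 = 25.8438 / 8 = 3.230

3.230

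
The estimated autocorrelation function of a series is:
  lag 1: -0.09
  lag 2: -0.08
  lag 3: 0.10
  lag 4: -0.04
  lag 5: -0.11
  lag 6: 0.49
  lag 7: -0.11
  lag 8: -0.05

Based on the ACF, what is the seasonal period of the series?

The largest autocorrelation is r_6 = 0.49; the remaining lags stay at or below 0.10.
The dominant spike at lag 6 indicates a seasonal period of 6.

6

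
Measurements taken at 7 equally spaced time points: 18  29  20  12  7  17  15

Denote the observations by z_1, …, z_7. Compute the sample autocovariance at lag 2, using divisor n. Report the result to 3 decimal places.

Mean z̄ = (18 + 29 + 20 + 12 + 7 + 17 + 15)/7 = 16.8571
Deviations: 1.1429, 12.1429, 3.1429, -4.8571, -9.8571, 0.1429, -1.8571
Σ_{t=1}^{5}(z_t−z̄)(z_{t+2}−z̄) = -68.7551
γ_2 = -68.7551 / 7 = -9.822

-9.822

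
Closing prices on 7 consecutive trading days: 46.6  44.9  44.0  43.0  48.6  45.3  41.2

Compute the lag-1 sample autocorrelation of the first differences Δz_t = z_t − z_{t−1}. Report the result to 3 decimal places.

First differences Δz: -1.7, -0.9, -1.0, 5.6, -3.3, -4.1
Mean of differences = -0.9000
Numerator Σ(Δz_t−Δz̄)(Δz_{t+1}−Δz̄) = -8.5700
Denominator Σ(Δz_t−Δz̄)² = 58.9000
r_1(Δz) = -8.5700 / 58.9000 = -0.146

-0.146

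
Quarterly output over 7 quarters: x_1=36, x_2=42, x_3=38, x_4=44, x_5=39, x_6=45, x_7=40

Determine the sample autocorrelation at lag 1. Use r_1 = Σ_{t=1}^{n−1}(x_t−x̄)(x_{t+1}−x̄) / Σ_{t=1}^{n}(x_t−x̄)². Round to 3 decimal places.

Mean x̄ = (36 + 42 + 38 + 44 + 39 + 45 + 40)/7 = 40.5714
Deviations from mean: -4.5714, 1.4286, -2.5714, 3.4286, -1.5714, 4.4286, -0.5714
Numerator Σ_{t=1}^{6}(x_t−x̄)(x_{t+1}−x̄) = -33.8980
Denominator Σ(x_t−x̄)² = 63.7143
r_1 = -33.8980 / 63.7143 = -0.532

-0.532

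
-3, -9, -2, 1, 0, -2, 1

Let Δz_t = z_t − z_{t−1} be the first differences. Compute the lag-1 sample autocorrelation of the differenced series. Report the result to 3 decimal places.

First differences Δz: -6, 7, 3, -1, -2, 3
Mean of differences = 0.6667
Numerator Σ(Δz_t−Δz̄)(Δz_{t+1}−Δz̄) = -33.1111
Denominator Σ(Δz_t−Δz̄)² = 105.3333
r_1(Δz) = -33.1111 / 105.3333 = -0.314

-0.314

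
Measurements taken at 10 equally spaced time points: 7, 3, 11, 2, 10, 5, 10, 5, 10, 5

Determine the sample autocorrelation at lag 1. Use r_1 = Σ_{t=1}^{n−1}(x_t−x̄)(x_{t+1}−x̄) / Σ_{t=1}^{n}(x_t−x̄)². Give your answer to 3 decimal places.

-0.848

Mean x̄ = (7 + 3 + 11 + 2 + 10 + 5 + 10 + 5 + 10 + 5)/10 = 6.8000
Numerator Σ_{t=1}^{9}(x_t−x̄)(x_{t+1}−x̄) = -81.0400
Denominator Σ(x_t−x̄)² = 95.6000
r_1 = -81.0400 / 95.6000 = -0.848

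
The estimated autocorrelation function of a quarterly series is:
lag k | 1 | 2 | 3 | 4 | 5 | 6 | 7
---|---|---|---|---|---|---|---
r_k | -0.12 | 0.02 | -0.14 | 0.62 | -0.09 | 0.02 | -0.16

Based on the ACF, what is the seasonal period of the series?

4

The largest autocorrelation is r_4 = 0.62; the remaining lags stay at or below 0.02.
The dominant spike at lag 4 indicates a seasonal period of 4.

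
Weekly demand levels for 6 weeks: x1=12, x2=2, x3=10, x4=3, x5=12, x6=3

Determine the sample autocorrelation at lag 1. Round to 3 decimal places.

Mean x̄ = (12 + 2 + 10 + 3 + 12 + 3)/6 = 7.0000
Deviations from mean: 5.0000, -5.0000, 3.0000, -4.0000, 5.0000, -4.0000
Numerator Σ_{t=1}^{5}(x_t−x̄)(x_{t+1}−x̄) = -92.0000
Denominator Σ(x_t−x̄)² = 116.0000
r_1 = -92.0000 / 116.0000 = -0.793

-0.793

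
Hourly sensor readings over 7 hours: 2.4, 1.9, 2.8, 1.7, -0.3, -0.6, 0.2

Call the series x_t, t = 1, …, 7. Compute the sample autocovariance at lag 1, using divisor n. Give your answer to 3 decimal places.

0.927

Mean x̄ = (2.4 + 1.9 + 2.8 + 1.7 − 0.3 − 0.6 + 0.2)/7 = 1.1571
Σ_{t=1}^{6}(x_t−x̄)(x_{t+1}−x̄) = 6.4867
γ_1 = 6.4867 / 7 = 0.927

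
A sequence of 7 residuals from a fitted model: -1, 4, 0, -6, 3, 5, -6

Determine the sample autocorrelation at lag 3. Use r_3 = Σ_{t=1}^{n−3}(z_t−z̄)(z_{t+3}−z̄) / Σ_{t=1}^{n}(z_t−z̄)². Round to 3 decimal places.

0.432

Mean z̄ = (-1 + 4 + 0 − 6 + 3 + 5 − 6)/7 = -0.1429
Deviations from mean: -0.8571, 4.1429, 0.1429, -5.8571, 3.1429, 5.1429, -5.8571
Σ(z_t−z̄)(z_{t+3}−z̄) = (5.0204) + (13.0204) + (0.7347) + (34.3061) = 53.0816
Denominator Σ(z_t−z̄)² = 122.8571
r_3 = 53.0816 / 122.8571 = 0.432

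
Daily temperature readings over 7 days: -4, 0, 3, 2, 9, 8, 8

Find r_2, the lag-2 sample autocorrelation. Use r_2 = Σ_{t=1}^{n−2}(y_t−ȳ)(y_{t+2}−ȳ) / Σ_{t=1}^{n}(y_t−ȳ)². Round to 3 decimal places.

Mean ȳ = (-4 + 0 + 3 + 2 + 9 + 8 + 8)/7 = 3.7143
Deviations from mean: -7.7143, -3.7143, -0.7143, -1.7143, 5.2857, 4.2857, 4.2857
Σ(y_t−ȳ)(y_{t+2}−ȳ) = (5.5102) + (6.3673) + (-3.7755) + (-7.3469) + (22.6531) = 23.4082
Denominator Σ(y_t−ȳ)² = 141.4286
r_2 = 23.4082 / 141.4286 = 0.166

0.166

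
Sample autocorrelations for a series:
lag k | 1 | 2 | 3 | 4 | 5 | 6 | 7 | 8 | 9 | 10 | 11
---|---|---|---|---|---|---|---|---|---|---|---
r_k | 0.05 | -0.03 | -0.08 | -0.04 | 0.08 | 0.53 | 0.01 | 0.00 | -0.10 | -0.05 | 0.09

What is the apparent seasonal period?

The largest autocorrelation is r_6 = 0.53; the remaining lags stay at or below 0.09.
The dominant spike at lag 6 indicates a seasonal period of 6.

6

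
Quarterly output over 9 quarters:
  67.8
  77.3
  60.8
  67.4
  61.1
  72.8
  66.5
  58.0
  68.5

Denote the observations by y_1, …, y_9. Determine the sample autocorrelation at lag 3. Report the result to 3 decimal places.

-0.118

Mean ȳ = (67.8 + 77.3 + 60.8 + 67.4 + 61.1 + 72.8 + 66.5 + 58.0 + 68.5)/9 = 66.6889
Σ(y_t−ȳ)(y_{t+3}−ȳ) = (0.7901) + (-59.3043) + (-35.9877) + (-0.1343) + (48.5612) + (11.0679) = -35.0070
Denominator Σ(y_t−ȳ)² = 296.4089
r_3 = -35.0070 / 296.4089 = -0.118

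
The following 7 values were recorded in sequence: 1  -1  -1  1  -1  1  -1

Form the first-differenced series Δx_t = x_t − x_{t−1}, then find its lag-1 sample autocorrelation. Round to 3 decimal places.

-0.592

First differences Δx: -2, 0, 2, -2, 2, -2
Mean of differences = -0.3333
Numerator Σ(Δx_t−Δx̄)(Δx_{t+1}−Δx̄) = -11.4444
Denominator Σ(Δx_t−Δx̄)² = 19.3333
r_1(Δx) = -11.4444 / 19.3333 = -0.592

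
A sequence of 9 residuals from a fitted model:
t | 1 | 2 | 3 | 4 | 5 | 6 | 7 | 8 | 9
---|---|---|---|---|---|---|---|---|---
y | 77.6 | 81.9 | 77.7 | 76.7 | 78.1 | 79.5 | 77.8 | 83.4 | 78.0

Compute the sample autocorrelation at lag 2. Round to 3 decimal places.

Mean ȳ = (77.6 + 81.9 + 77.7 + 76.7 + 78.1 + 79.5 + 77.8 + 83.4 + 78.0)/9 = 78.9667
Σ(y_t−ȳ)(y_{t+2}−ȳ) = (1.7311) + (-6.6489) + (1.0978) + (-1.2089) + (1.0111) + (2.3644) + (1.1278) = -0.5256
Denominator Σ(y_t−ȳ)² = 40.2000
r_2 = -0.5256 / 40.2000 = -0.013

-0.013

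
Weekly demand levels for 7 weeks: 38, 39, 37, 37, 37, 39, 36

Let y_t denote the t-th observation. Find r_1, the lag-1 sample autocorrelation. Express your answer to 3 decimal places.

-0.339

Mean ȳ = (38 + 39 + 37 + 37 + 37 + 39 + 36)/7 = 37.5714
Σ(y_t−ȳ)(y_{t+1}−ȳ) = (0.6122) + (-0.8163) + (0.3265) + (0.3265) + (-0.8163) + (-2.2449) = -2.6122
Denominator Σ(y_t−ȳ)² = 7.7143
r_1 = -2.6122 / 7.7143 = -0.339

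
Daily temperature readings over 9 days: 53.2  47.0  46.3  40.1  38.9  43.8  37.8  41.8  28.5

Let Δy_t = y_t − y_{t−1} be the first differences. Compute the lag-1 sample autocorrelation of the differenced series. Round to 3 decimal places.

-0.477

First differences Δy: -6.2, -0.7, -6.2, -1.2, 4.9, -6.0, 4.0, -13.3
Mean of differences = -3.0875
Numerator Σ(Δy_t−Δȳ)(Δy_{t+1}−Δȳ) = -121.9477
Denominator Σ(Δy_t−Δȳ)² = 255.4488
r_1(Δy) = -121.9477 / 255.4488 = -0.477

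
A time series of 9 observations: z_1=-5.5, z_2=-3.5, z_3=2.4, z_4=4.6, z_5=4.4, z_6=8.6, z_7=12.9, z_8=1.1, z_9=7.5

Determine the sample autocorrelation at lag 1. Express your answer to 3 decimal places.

0.335

Mean z̄ = (-5.5 − 3.5 + 2.4 + 4.6 + 4.4 + 8.6 + 12.9 + 1.1 + 7.5)/9 = 3.6111
Numerator Σ_{t=1}^{8}(z_t−z̄)(z_{t+1}−z̄) = 90.1710
Denominator Σ(z_t−z̄)² = 269.2489
r_1 = 90.1710 / 269.2489 = 0.335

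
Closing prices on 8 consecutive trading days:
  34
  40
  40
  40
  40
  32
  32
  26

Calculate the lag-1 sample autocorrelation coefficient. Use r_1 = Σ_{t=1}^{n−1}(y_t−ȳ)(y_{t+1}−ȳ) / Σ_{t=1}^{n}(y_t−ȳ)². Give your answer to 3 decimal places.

Mean ȳ = (34 + 40 + 40 + 40 + 40 + 32 + 32 + 26)/8 = 35.5000
Numerator Σ_{t=1}^{7}(y_t−ȳ)(y_{t+1}−ȳ) = 83.7500
Denominator Σ(y_t−ȳ)² = 198.0000
r_1 = 83.7500 / 198.0000 = 0.423

0.423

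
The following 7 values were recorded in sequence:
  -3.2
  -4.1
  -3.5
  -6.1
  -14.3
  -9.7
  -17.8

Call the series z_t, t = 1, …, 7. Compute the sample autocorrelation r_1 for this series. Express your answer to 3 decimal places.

Mean z̄ = (-3.2 − 4.1 − 3.5 − 6.1 − 14.3 − 9.7 − 17.8)/7 = -8.3857
Deviations from mean: 5.1857, 4.2857, 4.8857, 2.2857, -5.9143, -1.3143, -9.4143
Σ(z_t−z̄)(z_{t+1}−z̄) = (22.2245) + (20.9388) + (11.1673) + (-13.5184) + (7.7731) + (12.3731) = 60.9584
Denominator Σ(z_t−z̄)² = 199.6886
r_1 = 60.9584 / 199.6886 = 0.305

0.305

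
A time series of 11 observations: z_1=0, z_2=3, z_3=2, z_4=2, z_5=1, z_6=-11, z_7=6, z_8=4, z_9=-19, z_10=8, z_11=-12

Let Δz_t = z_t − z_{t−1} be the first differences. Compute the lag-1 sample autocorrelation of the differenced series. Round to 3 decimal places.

-0.640

First differences Δz: 3, -1, 0, -1, -12, 17, -2, -23, 27, -20
Mean of differences = -1.2000
Numerator Σ(Δz_t−Δz̄)(Δz_{t+1}−Δz̄) = -1339.4400
Denominator Σ(Δz_t−Δz̄)² = 2091.6000
r_1(Δz) = -1339.4400 / 2091.6000 = -0.640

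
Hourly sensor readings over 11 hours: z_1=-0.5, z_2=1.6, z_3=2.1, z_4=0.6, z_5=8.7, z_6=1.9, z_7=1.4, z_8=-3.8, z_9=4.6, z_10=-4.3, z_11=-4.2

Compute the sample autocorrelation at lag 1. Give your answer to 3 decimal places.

-0.040

Mean z̄ = (-0.5 + 1.6 + 2.1 + 0.6 + 8.7 + 1.9 + 1.4 − 3.8 + 4.6 − 4.3 − 4.2)/11 = 0.7364
Numerator Σ_{t=1}^{10}(z_t−z̄)(z_{t+1}−z̄) = -6.2577
Denominator Σ(z_t−z̄)² = 154.6055
r_1 = -6.2577 / 154.6055 = -0.040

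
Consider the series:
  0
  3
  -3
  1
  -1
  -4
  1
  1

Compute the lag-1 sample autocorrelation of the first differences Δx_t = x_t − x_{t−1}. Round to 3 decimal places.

-0.594

First differences Δx: 3, -6, 4, -2, -3, 5, 0
Mean of differences = 0.1429
Numerator Σ(Δx_t−Δx̄)(Δx_{t+1}−Δx̄) = -58.7347
Denominator Σ(Δx_t−Δx̄)² = 98.8571
r_1(Δx) = -58.7347 / 98.8571 = -0.594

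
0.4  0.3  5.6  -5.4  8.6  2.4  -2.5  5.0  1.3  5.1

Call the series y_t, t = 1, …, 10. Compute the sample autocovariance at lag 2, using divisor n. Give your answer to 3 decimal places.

Mean ȳ = (0.4 + 0.3 + 5.6 − 5.4 + 8.6 + 2.4 − 2.5 + 5.0 + 1.3 + 5.1)/10 = 2.0800
Σ_{t=1}^{8}(y_t−ȳ)(y_{t+2}−ȳ) = 11.4212
γ_2 = 11.4212 / 10 = 1.142

1.142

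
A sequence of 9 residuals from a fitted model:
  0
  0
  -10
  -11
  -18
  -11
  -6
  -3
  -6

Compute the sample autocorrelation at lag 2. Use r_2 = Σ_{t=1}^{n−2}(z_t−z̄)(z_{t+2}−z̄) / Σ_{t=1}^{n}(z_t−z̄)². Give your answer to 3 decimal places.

-0.111

Mean z̄ = (0 + 0 − 10 − 11 − 18 − 11 − 6 − 3 − 6)/9 = -7.2222
Σ(z_t−z̄)(z_{t+2}−z̄) = (-20.0617) + (-27.2840) + (29.9383) + (14.2716) + (-13.1728) + (-15.9506) + (1.4938) = -30.7654
Denominator Σ(z_t−z̄)² = 277.5556
r_2 = -30.7654 / 277.5556 = -0.111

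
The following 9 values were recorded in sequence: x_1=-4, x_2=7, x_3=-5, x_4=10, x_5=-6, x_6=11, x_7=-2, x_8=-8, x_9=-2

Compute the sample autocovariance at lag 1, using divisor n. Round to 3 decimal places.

Mean x̄ = (-4 + 7 − 5 + 10 − 6 + 11 − 2 − 8 − 2)/9 = 0.1111
Σ_{t=1}^{8}(x_t−x̄)(x_{t+1}−x̄) = -229.7901
γ_1 = -229.7901 / 9 = -25.532

-25.532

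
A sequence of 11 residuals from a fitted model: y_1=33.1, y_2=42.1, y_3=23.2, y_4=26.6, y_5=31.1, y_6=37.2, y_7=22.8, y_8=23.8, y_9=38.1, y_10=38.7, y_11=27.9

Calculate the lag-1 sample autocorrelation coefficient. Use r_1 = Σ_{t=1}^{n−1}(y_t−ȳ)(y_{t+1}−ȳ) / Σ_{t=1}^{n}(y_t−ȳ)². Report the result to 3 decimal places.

-0.088

Mean ȳ = (33.1 + 42.1 + 23.2 + 26.6 + 31.1 + 37.2 + 22.8 + 23.8 + 38.1 + 38.7 + 27.9)/11 = 31.3273
Numerator Σ_{t=1}^{10}(y_t−ȳ)(y_{t+1}−ȳ) = -42.5026
Denominator Σ(y_t−ȳ)² = 483.4818
r_1 = -42.5026 / 483.4818 = -0.088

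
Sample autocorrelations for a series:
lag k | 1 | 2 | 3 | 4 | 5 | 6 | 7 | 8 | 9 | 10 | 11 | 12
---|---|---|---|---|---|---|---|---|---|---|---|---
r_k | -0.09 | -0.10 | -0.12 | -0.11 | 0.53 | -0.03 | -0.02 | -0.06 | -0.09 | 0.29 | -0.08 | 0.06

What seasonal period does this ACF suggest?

5

The largest autocorrelation is r_5 = 0.53, with a weaker echo at lag 10 (0.29); the remaining lags stay at or below 0.06.
The dominant spike at lag 5 indicates a seasonal period of 5.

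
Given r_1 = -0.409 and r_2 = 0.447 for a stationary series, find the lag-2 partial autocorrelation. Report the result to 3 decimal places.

0.336

φ_{22} = (r_2 − r_1²) / (1 − r_1²)
r_1² = (-0.409)² = 0.167281
Numerator = 0.447 − 0.1673 = 0.2797; denominator = 1 − 0.1673 = 0.8327
φ_{22} = 0.2797 / 0.8327 = 0.336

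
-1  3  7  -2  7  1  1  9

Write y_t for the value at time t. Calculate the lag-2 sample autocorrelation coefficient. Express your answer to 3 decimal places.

Mean ȳ = (-1 + 3 + 7 − 2 + 7 + 1 + 1 + 9)/8 = 3.1250
Deviations from mean: -4.1250, -0.1250, 3.8750, -5.1250, 3.8750, -2.1250, -2.1250, 5.8750
Σ(y_t−ȳ)(y_{t+2}−ȳ) = (-15.9844) + (0.6406) + (15.0156) + (10.8906) + (-8.2344) + (-12.4844) = -10.1563
Denominator Σ(y_t−ȳ)² = 116.8750
r_2 = -10.1563 / 116.8750 = -0.087

-0.087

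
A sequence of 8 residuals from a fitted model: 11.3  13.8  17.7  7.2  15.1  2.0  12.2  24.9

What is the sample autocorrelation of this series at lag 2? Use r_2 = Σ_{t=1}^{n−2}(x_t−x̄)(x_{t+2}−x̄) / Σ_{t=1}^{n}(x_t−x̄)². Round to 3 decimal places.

Mean x̄ = (11.3 + 13.8 + 17.7 + 7.2 + 15.1 + 2.0 + 12.2 + 24.9)/8 = 13.0250
Deviations from mean: -1.7250, 0.7750, 4.6750, -5.8250, 2.0750, -11.0250, -0.8250, 11.8750
Σ(x_t−x̄)(x_{t+2}−x̄) = (-8.0644) + (-4.5144) + (9.7006) + (64.2206) + (-1.7119) + (-130.9219) = -71.2913
Denominator Σ(x_t−x̄)² = 326.9150
r_2 = -71.2913 / 326.9150 = -0.218

-0.218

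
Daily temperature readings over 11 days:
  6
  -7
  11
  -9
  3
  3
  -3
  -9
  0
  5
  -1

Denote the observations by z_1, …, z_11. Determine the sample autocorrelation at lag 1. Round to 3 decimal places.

Mean z̄ = (6 − 7 + 11 − 9 + 3 + 3 − 3 − 9 + 0 + 5 − 1)/11 = -0.0909
Numerator Σ_{t=1}^{10}(z_t−z̄)(z_{t+1}−z̄) = -223.5537
Denominator Σ(z_t−z̄)² = 420.9091
r_1 = -223.5537 / 420.9091 = -0.531

-0.531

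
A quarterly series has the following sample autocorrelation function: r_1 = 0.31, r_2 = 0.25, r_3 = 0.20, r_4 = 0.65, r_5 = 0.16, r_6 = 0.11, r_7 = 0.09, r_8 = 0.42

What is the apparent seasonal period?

The largest autocorrelation is r_4 = 0.65, with a weaker echo at lag 8 (0.42); the remaining lags stay at or below 0.31. The elevated value at lag 1 (0.31), dropping to 0.25 at lag 2, reflects decaying short-term dependence rather than seasonality.
The dominant spike at lag 4 indicates a seasonal period of 4.

4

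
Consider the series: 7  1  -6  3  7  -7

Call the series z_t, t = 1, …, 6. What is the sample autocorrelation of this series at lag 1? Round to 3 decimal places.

Mean z̄ = (7 + 1 − 6 + 3 + 7 − 7)/6 = 0.8333
Deviations from mean: 6.1667, 0.1667, -6.8333, 2.1667, 6.1667, -7.8333
Numerator Σ_{t=1}^{5}(z_t−z̄)(z_{t+1}−z̄) = -49.8611
Denominator Σ(z_t−z̄)² = 188.8333
r_1 = -49.8611 / 188.8333 = -0.264

-0.264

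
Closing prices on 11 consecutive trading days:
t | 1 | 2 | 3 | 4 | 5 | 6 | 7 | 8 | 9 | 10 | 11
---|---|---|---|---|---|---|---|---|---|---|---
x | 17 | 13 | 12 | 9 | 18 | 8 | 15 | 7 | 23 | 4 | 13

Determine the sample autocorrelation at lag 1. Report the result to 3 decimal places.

Mean x̄ = (17 + 13 + 12 + 9 + 18 + 8 + 15 + 7 + 23 + 4 + 13)/11 = 12.6364
Numerator Σ_{t=1}^{10}(x_t−x̄)(x_{t+1}−x̄) = -216.0413
Denominator Σ(x_t−x̄)² = 302.5455
r_1 = -216.0413 / 302.5455 = -0.714

-0.714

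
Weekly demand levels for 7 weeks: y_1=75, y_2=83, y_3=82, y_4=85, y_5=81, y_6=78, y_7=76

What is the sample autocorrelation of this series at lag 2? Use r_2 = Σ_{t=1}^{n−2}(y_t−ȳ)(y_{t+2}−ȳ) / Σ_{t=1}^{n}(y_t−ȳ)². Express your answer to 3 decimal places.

-0.083

Mean ȳ = (75 + 83 + 82 + 85 + 81 + 78 + 76)/7 = 80.0000
Numerator Σ_{t=1}^{5}(y_t−ȳ)(y_{t+2}−ȳ) = -7.0000
Denominator Σ(y_t−ȳ)² = 84.0000
r_2 = -7.0000 / 84.0000 = -0.083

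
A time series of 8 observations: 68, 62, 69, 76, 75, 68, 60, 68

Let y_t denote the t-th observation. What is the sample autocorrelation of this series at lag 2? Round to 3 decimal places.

-0.474

Mean ȳ = (68 + 62 + 69 + 76 + 75 + 68 + 60 + 68)/8 = 68.2500
Deviations from mean: -0.2500, -6.2500, 0.7500, 7.7500, 6.7500, -0.2500, -8.2500, -0.2500
Numerator Σ_{t=1}^{6}(y_t−ȳ)(y_{t+2}−ȳ) = -101.1250
Denominator Σ(y_t−ȳ)² = 213.5000
r_2 = -101.1250 / 213.5000 = -0.474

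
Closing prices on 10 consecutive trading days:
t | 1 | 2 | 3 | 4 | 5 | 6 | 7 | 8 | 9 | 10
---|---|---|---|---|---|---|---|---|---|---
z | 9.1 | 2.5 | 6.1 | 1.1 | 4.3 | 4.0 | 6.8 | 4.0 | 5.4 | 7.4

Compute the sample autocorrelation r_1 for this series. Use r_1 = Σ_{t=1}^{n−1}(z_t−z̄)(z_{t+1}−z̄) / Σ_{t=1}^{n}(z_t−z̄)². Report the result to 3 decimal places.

-0.323

Mean z̄ = (9.1 + 2.5 + 6.1 + 1.1 + 4.3 + 4.0 + 6.8 + 4.0 + 5.4 + 7.4)/10 = 5.0700
Numerator Σ_{t=1}^{9}(z_t−z̄)(z_{t+1}−z̄) = -16.4989
Denominator Σ(z_t−z̄)² = 51.0810
r_1 = -16.4989 / 51.0810 = -0.323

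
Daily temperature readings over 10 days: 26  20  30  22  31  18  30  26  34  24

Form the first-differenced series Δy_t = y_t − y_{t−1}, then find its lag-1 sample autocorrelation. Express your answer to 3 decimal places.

-0.830

First differences Δy: -6, 10, -8, 9, -13, 12, -4, 8, -10
Mean of differences = -0.2222
Numerator Σ(Δy_t−Δȳ)(Δy_{t+1}−Δȳ) = -641.9383
Denominator Σ(Δy_t−Δȳ)² = 773.5556
r_1(Δy) = -641.9383 / 773.5556 = -0.830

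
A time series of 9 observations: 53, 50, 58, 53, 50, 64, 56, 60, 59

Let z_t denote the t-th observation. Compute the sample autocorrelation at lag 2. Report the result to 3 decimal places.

Mean z̄ = (53 + 50 + 58 + 53 + 50 + 64 + 56 + 60 + 59)/9 = 55.8889
Σ(z_t−z̄)(z_{t+2}−z̄) = (-6.0988) + (17.0123) + (-12.4321) + (-23.4321) + (-0.6543) + (33.3457) + (0.3457) = 8.0864
Denominator Σ(z_t−z̄)² = 182.8889
r_2 = 8.0864 / 182.8889 = 0.044

0.044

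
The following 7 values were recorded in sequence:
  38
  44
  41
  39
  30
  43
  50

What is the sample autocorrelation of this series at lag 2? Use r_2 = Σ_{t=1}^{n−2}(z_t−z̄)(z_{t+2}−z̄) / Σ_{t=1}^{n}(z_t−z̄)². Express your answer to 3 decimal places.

Mean z̄ = (38 + 44 + 41 + 39 + 30 + 43 + 50)/7 = 40.7143
Numerator Σ_{t=1}^{5}(z_t−z̄)(z_{t+2}−z̄) = -112.8776
Denominator Σ(z_t−z̄)² = 227.4286
r_2 = -112.8776 / 227.4286 = -0.496

-0.496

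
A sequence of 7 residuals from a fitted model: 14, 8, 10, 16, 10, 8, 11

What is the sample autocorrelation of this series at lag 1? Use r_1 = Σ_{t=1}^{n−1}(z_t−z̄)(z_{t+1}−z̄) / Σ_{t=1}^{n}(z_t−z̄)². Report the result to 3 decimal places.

Mean z̄ = (14 + 8 + 10 + 16 + 10 + 8 + 11)/7 = 11.0000
Deviations from mean: 3.0000, -3.0000, -1.0000, 5.0000, -1.0000, -3.0000, 0.0000
Σ(z_t−z̄)(z_{t+1}−z̄) = (-9.0000) + (3.0000) + (-5.0000) + (-5.0000) + (3.0000) + (0.0000) = -13.0000
Denominator Σ(z_t−z̄)² = 54.0000
r_1 = -13.0000 / 54.0000 = -0.241

-0.241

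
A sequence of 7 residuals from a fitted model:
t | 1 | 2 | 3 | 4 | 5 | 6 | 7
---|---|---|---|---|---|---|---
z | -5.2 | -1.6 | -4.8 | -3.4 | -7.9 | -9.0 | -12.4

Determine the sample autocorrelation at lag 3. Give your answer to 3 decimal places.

Mean z̄ = (-5.2 − 1.6 − 4.8 − 3.4 − 7.9 − 9.0 − 12.4)/7 = -6.3286
Deviations from mean: 1.1286, 4.7286, 1.5286, 2.9286, -1.5714, -2.6714, -6.0714
Numerator Σ_{t=1}^{4}(z_t−z̄)(z_{t+3}−z̄) = -25.9896
Denominator Σ(z_t−z̄)² = 81.0143
r_3 = -25.9896 / 81.0143 = -0.321

-0.321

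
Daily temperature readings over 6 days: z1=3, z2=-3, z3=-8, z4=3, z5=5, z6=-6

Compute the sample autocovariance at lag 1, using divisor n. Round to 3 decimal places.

Mean z̄ = (3 − 3 − 8 + 3 + 5 − 6)/6 = -1.0000
Deviations: 4.0000, -2.0000, -7.0000, 4.0000, 6.0000, -5.0000
Σ_{t=1}^{5}(z_t−z̄)(z_{t+1}−z̄) = -28.0000
γ_1 = -28.0000 / 6 = -4.667

-4.667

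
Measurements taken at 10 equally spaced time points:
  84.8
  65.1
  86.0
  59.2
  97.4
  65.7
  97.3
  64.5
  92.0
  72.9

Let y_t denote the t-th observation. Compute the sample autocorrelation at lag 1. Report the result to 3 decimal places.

-0.882

Mean ȳ = (84.8 + 65.1 + 86.0 + 59.2 + 97.4 + 65.7 + 97.3 + 64.5 + 92.0 + 72.9)/10 = 78.4900
Numerator Σ_{t=1}^{9}(y_t−ȳ)(y_{t+1}−ȳ) = -1704.8081
Denominator Σ(y_t−ȳ)² = 1932.0890
r_1 = -1704.8081 / 1932.0890 = -0.882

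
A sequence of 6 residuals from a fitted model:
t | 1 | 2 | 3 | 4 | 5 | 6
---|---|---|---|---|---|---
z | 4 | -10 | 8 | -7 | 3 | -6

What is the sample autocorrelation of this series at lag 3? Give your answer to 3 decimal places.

-0.423

Mean z̄ = (4 − 10 + 8 − 7 + 3 − 6)/6 = -1.3333
Deviations from mean: 5.3333, -8.6667, 9.3333, -5.6667, 4.3333, -4.6667
Σ(z_t−z̄)(z_{t+3}−z̄) = (-30.2222) + (-37.5556) + (-43.5556) = -111.3333
Denominator Σ(z_t−z̄)² = 263.3333
r_3 = -111.3333 / 263.3333 = -0.423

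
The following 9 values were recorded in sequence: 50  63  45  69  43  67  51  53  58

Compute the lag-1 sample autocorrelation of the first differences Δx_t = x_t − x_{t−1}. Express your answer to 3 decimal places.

First differences Δx: 13, -18, 24, -26, 24, -16, 2, 5
Mean of differences = 1.0000
Numerator Σ(Δx_t−Δx̄)(Δx_{t+1}−Δx̄) = -2311.0000
Denominator Σ(Δx_t−Δx̄)² = 2598.0000
r_1(Δx) = -2311.0000 / 2598.0000 = -0.890

-0.890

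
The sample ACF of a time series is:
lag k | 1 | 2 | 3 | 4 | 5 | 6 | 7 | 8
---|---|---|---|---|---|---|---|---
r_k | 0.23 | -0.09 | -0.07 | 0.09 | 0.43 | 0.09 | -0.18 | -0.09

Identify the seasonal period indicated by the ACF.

The largest autocorrelation is r_5 = 0.43; the remaining lags stay at or below 0.23.
The dominant spike at lag 5 indicates a seasonal period of 5.

5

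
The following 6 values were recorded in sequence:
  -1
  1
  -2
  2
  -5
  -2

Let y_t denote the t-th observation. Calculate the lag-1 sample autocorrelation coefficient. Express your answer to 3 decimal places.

-0.423

Mean ȳ = (-1 + 1 − 2 + 2 − 5 − 2)/6 = -1.1667
Deviations from mean: 0.1667, 2.1667, -0.8333, 3.1667, -3.8333, -0.8333
Σ(y_t−ȳ)(y_{t+1}−ȳ) = (0.3611) + (-1.8056) + (-2.6389) + (-12.1389) + (3.1944) = -13.0278
Denominator Σ(y_t−ȳ)² = 30.8333
r_1 = -13.0278 / 30.8333 = -0.423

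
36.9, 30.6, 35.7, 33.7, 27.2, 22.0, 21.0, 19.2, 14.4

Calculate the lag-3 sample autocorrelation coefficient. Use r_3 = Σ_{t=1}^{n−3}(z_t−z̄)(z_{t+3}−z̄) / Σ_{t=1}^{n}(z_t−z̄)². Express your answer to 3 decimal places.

0.088

Mean z̄ = (36.9 + 30.6 + 35.7 + 33.7 + 27.2 + 22.0 + 21.0 + 19.2 + 14.4)/9 = 26.7444
Numerator Σ_{t=1}^{6}(z_t−z̄)(z_{t+3}−z̄) = 45.0796
Denominator Σ(z_t−z̄)² = 511.6022
r_3 = 45.0796 / 511.6022 = 0.088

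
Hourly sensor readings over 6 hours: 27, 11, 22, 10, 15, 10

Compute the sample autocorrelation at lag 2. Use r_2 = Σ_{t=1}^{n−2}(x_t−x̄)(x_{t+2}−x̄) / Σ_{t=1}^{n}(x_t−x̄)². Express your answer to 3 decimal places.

0.494

Mean x̄ = (27 + 11 + 22 + 10 + 15 + 10)/6 = 15.8333
Σ(x_t−x̄)(x_{t+2}−x̄) = (68.8611) + (28.1944) + (-5.1389) + (34.0278) = 125.9444
Denominator Σ(x_t−x̄)² = 254.8333
r_2 = 125.9444 / 254.8333 = 0.494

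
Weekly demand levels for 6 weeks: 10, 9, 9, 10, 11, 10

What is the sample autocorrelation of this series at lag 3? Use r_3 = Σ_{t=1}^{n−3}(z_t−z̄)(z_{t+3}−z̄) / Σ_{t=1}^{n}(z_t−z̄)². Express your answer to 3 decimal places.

-0.382

Mean z̄ = (10 + 9 + 9 + 10 + 11 + 10)/6 = 9.8333
Deviations from mean: 0.1667, -0.8333, -0.8333, 0.1667, 1.1667, 0.1667
Σ(z_t−z̄)(z_{t+3}−z̄) = (0.0278) + (-0.9722) + (-0.1389) = -1.0833
Denominator Σ(z_t−z̄)² = 2.8333
r_3 = -1.0833 / 2.8333 = -0.382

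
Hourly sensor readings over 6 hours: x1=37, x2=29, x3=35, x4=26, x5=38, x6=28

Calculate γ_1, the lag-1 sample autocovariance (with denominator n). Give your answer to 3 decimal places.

Mean x̄ = (37 + 29 + 35 + 26 + 38 + 28)/6 = 32.1667
Deviations: 4.8333, -3.1667, 2.8333, -6.1667, 5.8333, -4.1667
Σ_{t=1}^{5}(x_t−x̄)(x_{t+1}−x̄) = -102.0278
γ_1 = -102.0278 / 6 = -17.005

-17.005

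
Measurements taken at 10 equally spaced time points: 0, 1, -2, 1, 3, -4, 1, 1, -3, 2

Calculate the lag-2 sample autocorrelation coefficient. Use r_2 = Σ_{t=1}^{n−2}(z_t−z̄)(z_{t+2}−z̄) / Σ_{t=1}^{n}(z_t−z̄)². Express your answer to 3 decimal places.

-0.239

Mean z̄ = (0 + 1 − 2 + 1 + 3 − 4 + 1 + 1 − 3 + 2)/10 = 0.0000
Numerator Σ_{t=1}^{8}(z_t−z̄)(z_{t+2}−z̄) = -11.0000
Denominator Σ(z_t−z̄)² = 46.0000
r_2 = -11.0000 / 46.0000 = -0.239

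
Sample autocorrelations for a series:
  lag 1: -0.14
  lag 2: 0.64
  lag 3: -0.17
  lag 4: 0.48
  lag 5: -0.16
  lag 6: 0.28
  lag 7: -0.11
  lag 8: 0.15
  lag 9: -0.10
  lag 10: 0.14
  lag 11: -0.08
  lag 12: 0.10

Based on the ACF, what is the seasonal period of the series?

2

The largest autocorrelation is r_2 = 0.64, with weaker echoes at lags 4 (0.48), 6 (0.28) and 8 (0.15); the remaining lags stay at or below 0.14.
The dominant spike at lag 2 indicates a seasonal period of 2.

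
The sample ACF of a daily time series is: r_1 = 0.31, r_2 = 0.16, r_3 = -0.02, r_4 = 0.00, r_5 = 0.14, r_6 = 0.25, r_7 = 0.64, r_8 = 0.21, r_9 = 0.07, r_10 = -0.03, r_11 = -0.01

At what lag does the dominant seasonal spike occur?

7

The largest autocorrelation is r_7 = 0.64; the remaining lags stay at or below 0.31. The elevated value at lag 1 (0.31), dropping to 0.16 at lag 2, reflects decaying short-term dependence rather than seasonality.
The dominant spike at lag 7 indicates a seasonal period of 7.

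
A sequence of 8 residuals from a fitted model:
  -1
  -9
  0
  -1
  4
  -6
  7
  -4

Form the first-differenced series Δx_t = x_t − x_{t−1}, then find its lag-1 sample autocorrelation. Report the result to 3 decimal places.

First differences Δx: -8, 9, -1, 5, -10, 13, -11
Mean of differences = -0.4286
Numerator Σ(Δx_t−Δx̄)(Δx_{t+1}−Δx̄) = -402.3265
Denominator Σ(Δx_t−Δx̄)² = 559.7143
r_1(Δx) = -402.3265 / 559.7143 = -0.719

-0.719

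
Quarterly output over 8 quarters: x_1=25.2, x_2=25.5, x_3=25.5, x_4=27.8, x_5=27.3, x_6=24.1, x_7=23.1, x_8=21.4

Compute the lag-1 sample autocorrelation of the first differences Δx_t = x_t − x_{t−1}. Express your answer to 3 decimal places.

0.212

First differences Δx: 0.3, 0.0, 2.3, -0.5, -3.2, -1.0, -1.7
Mean of differences = -0.5429
Numerator Σ(Δx_t−Δx̄)(Δx_{t+1}−Δx̄) = 3.7524
Denominator Σ(Δx_t−Δx̄)² = 17.6971
r_1(Δx) = 3.7524 / 17.6971 = 0.212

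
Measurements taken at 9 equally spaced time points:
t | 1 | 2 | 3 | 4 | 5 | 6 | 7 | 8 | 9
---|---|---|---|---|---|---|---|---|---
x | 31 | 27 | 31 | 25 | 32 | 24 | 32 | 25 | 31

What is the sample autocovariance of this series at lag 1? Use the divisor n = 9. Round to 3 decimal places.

Mean x̄ = (31 + 27 + 31 + 25 + 32 + 24 + 32 + 25 + 31)/9 = 28.6667
Σ_{t=1}^{8}(x_t−x̄)(x_{t+1}−x̄) = -80.4444
γ_1 = -80.4444 / 9 = -8.938

-8.938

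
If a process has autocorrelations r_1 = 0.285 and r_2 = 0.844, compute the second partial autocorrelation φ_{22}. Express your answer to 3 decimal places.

φ_{22} = (r_2 − r_1²) / (1 − r_1²)
r_1² = (0.285)² = 0.081225
Numerator = 0.844 − 0.0812 = 0.7628; denominator = 1 − 0.0812 = 0.9188
φ_{22} = 0.7628 / 0.9188 = 0.830

0.830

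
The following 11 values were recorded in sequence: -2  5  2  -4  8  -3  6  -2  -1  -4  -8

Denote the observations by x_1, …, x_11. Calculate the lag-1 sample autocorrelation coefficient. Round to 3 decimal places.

Mean x̄ = (-2 + 5 + 2 − 4 + 8 − 3 + 6 − 2 − 1 − 4 − 8)/11 = -0.2727
Numerator Σ_{t=1}^{10}(x_t−x̄)(x_{t+1}−x̄) = -54.1653
Denominator Σ(x_t−x̄)² = 242.1818
r_1 = -54.1653 / 242.1818 = -0.224

-0.224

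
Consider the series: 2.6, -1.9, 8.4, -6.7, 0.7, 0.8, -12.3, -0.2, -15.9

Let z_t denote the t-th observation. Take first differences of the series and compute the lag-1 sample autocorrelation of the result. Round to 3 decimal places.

-0.713

First differences Δz: -4.5, 10.3, -15.1, 7.4, 0.1, -13.1, 12.1, -15.7
Mean of differences = -2.3125
Numerator Σ(Δz_t−Δz̄)(Δz_{t+1}−Δz̄) = -664.0864
Denominator Σ(Δz_t−Δz̄)² = 930.8488
r_1(Δz) = -664.0864 / 930.8488 = -0.713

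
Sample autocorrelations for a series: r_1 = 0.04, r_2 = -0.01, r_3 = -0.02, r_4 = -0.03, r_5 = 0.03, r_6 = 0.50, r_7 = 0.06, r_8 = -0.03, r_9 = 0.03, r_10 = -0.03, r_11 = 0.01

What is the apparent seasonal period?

6

The largest autocorrelation is r_6 = 0.50; the remaining lags stay at or below 0.06.
The dominant spike at lag 6 indicates a seasonal period of 6.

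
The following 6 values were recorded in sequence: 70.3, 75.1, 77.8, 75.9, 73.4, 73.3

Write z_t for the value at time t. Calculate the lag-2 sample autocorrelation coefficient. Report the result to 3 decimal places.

-0.525

Mean z̄ = (70.3 + 75.1 + 77.8 + 75.9 + 73.4 + 73.3)/6 = 74.3000
Deviations from mean: -4.0000, 0.8000, 3.5000, 1.6000, -0.9000, -1.0000
Numerator Σ_{t=1}^{4}(z_t−z̄)(z_{t+2}−z̄) = -17.4700
Denominator Σ(z_t−z̄)² = 33.2600
r_2 = -17.4700 / 33.2600 = -0.525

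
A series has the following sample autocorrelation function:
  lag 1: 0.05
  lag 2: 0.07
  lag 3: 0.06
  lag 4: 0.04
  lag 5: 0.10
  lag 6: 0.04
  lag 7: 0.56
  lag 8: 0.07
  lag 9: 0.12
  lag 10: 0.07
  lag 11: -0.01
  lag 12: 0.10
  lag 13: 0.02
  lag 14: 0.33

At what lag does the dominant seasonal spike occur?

The largest autocorrelation is r_7 = 0.56, with a weaker echo at lag 14 (0.33); the remaining lags stay at or below 0.12.
The dominant spike at lag 7 indicates a seasonal period of 7.

7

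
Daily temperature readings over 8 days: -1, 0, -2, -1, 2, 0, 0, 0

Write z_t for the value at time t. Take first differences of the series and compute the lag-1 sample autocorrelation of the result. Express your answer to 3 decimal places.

-0.372

First differences Δz: 1, -2, 1, 3, -2, 0, 0
Mean of differences = 0.1429
Numerator Σ(Δz_t−Δz̄)(Δz_{t+1}−Δz̄) = -7.0204
Denominator Σ(Δz_t−Δz̄)² = 18.8571
r_1(Δz) = -7.0204 / 18.8571 = -0.372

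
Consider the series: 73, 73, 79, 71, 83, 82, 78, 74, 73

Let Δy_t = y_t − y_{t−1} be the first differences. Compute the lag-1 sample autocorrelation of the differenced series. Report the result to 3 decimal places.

-0.475

First differences Δy: 0, 6, -8, 12, -1, -4, -4, -1
Mean of differences = 0.0000
Numerator Σ(Δy_t−Δȳ)(Δy_{t+1}−Δȳ) = -132.0000
Denominator Σ(Δy_t−Δȳ)² = 278.0000
r_1(Δy) = -132.0000 / 278.0000 = -0.475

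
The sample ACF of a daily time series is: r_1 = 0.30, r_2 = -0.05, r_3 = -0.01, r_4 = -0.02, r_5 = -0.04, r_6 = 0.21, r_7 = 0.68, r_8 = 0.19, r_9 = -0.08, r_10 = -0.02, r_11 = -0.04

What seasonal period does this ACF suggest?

The largest autocorrelation is r_7 = 0.68; the remaining lags stay at or below 0.30.
The dominant spike at lag 7 indicates a seasonal period of 7.

7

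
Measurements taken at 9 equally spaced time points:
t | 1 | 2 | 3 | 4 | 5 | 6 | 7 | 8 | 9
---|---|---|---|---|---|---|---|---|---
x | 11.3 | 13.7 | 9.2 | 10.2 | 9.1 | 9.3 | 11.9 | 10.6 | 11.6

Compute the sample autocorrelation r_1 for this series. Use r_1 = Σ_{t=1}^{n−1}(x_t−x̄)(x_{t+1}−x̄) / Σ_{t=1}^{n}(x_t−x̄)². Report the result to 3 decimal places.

Mean x̄ = (11.3 + 13.7 + 9.2 + 10.2 + 9.1 + 9.3 + 11.9 + 10.6 + 11.6)/9 = 10.7667
Numerator Σ_{t=1}^{8}(x_t−x̄)(x_{t+1}−x̄) = -0.7444
Denominator Σ(x_t−x̄)² = 18.6000
r_1 = -0.7444 / 18.6000 = -0.040

-0.040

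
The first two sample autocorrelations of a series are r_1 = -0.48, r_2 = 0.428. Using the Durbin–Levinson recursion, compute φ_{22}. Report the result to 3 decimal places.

φ_{22} = (r_2 − r_1²) / (1 − r_1²)
r_1² = (-0.48)² = 0.2304
Numerator = 0.428 − 0.2304 = 0.1976; denominator = 1 − 0.2304 = 0.7696
φ_{22} = 0.1976 / 0.7696 = 0.257

0.257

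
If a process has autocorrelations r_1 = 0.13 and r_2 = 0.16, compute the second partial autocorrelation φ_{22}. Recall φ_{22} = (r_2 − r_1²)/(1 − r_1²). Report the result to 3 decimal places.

0.146

φ_{22} = (r_2 − r_1²) / (1 − r_1²)
r_1² = (0.13)² = 0.0169
Numerator = 0.16 − 0.0169 = 0.1431; denominator = 1 − 0.0169 = 0.9831
φ_{22} = 0.1431 / 0.9831 = 0.146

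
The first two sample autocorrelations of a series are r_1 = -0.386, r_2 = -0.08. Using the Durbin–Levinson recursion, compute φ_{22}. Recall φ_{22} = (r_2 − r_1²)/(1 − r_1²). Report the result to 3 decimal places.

-0.269

φ_{22} = (r_2 − r_1²) / (1 − r_1²)
r_1² = (-0.386)² = 0.148996
Numerator = -0.08 − 0.1490 = -0.2290; denominator = 1 − 0.1490 = 0.8510
φ_{22} = -0.2290 / 0.8510 = -0.269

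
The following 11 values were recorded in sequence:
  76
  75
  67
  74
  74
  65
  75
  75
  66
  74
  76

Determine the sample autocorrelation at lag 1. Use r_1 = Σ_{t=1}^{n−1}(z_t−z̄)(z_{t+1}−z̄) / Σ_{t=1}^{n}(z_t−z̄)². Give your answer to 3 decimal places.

Mean z̄ = (76 + 75 + 67 + 74 + 74 + 65 + 75 + 75 + 66 + 74 + 76)/11 = 72.4545
Numerator Σ_{t=1}^{10}(z_t−z̄)(z_{t+1}−z̄) = -55.8430
Denominator Σ(z_t−z̄)² = 178.7273
r_1 = -55.8430 / 178.7273 = -0.312

-0.312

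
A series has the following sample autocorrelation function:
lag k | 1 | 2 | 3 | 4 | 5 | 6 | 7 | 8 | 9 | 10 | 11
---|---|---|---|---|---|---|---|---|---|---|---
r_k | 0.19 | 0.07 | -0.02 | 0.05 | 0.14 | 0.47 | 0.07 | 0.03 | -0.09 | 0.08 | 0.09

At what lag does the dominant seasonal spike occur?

6

The largest autocorrelation is r_6 = 0.47; the remaining lags stay at or below 0.19.
The dominant spike at lag 6 indicates a seasonal period of 6.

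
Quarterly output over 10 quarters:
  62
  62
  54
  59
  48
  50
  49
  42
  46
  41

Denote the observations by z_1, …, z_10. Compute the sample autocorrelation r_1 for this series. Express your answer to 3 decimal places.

Mean z̄ = (62 + 62 + 54 + 59 + 48 + 50 + 49 + 42 + 46 + 41)/10 = 51.3000
Numerator Σ_{t=1}^{9}(z_t−z̄)(z_{t+1}−z̄) = 271.3100
Denominator Σ(z_t−z̄)² = 534.1000
r_1 = 271.3100 / 534.1000 = 0.508

0.508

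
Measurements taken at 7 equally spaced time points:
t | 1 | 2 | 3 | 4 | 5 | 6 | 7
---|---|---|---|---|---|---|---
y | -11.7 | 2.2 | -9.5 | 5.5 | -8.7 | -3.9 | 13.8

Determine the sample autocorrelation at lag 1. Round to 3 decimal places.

Mean ȳ = (-11.7 + 2.2 − 9.5 + 5.5 − 8.7 − 3.9 + 13.8)/7 = -1.7571
Σ(y_t−ȳ)(y_{t+1}−ȳ) = (-39.3453) + (-30.6396) + (-56.1910) + (-50.3853) + (14.8776) + (-33.3367) = -195.0204
Denominator Σ(y_t−ȳ)² = 521.9571
r_1 = -195.0204 / 521.9571 = -0.374

-0.374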